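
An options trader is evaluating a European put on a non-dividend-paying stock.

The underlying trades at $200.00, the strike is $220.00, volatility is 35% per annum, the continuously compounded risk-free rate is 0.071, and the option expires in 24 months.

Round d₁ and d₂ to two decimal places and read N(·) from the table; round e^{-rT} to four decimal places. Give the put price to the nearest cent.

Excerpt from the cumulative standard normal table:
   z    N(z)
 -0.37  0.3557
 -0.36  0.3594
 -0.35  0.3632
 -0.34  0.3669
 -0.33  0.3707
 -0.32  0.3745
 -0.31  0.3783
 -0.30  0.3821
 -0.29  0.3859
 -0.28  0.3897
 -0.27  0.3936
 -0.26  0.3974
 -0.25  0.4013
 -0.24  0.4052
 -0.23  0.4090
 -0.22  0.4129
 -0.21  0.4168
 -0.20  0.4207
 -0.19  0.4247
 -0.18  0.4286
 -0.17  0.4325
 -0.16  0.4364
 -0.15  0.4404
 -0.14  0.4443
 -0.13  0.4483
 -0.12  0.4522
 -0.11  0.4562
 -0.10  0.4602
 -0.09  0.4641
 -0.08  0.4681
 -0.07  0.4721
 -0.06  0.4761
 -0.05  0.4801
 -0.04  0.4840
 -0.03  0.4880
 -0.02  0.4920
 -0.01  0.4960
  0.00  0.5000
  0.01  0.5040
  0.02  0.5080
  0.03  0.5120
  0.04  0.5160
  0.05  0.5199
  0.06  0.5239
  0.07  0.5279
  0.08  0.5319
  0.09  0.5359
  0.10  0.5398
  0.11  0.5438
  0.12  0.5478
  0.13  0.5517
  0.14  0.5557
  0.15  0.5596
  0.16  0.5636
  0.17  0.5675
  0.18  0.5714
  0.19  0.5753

T = 2;  σ√T = 0.4950
d₁ = [ln(200/220) + (0.071 + 0.35²/2)·2] / 0.4950 = [-0.0953 + 0.2645] / 0.4950 = 0.3418 ⇒ 0.34
d₂ = d₁ − σ√T = 0.3418 − 0.4950 = -0.1532 ⇒ -0.15
e^(−rT) = e^(−0.071·2) = 0.8676
N(−d₂) = N(0.15) = 0.5596;  N(−d₁) = N(-0.34) = 0.3669
P = 220·0.8676·0.5596 − 200·0.3669 = 106.8120 − 73.3800 = 33.4320

$33.43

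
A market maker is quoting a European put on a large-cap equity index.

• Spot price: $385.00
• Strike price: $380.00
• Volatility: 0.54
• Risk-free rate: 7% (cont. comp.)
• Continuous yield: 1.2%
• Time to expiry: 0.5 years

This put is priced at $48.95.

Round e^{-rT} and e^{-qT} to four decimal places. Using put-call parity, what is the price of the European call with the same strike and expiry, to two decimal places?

e^(−qT) = e^(−0.012·0.5) = 0.9940;  e^(−rT) = e^(−0.07·0.5) = 0.9656
Put-call parity: C − P = S·e^(−qT) − K·e^(−rT) = 385·0.9940 − 380·0.9656 = 382.6900 − 366.9280 = 15.7620
C = P + (C − P) = 48.95 + (15.7620) = 64.7120

$64.71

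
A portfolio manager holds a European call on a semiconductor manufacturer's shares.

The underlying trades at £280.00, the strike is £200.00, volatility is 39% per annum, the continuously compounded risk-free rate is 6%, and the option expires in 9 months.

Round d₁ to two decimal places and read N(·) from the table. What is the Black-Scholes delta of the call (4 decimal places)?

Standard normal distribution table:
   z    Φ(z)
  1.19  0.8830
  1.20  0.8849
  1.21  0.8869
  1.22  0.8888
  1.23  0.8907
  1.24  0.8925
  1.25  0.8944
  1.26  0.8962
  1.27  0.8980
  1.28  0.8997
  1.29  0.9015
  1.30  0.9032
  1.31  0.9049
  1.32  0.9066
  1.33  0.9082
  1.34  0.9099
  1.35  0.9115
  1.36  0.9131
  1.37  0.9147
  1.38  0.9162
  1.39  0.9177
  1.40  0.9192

0.9032

σ√T = 0.39 × 0.8660 = 0.3377
d₁ = [ln(280/200) + (0.06 + ½·0.39²)·0.75] / (σ√T) = (0.3365 + 0.1020) / 0.3377 = 1.2983 → 1.30
N(d₁) = N(1.30) = 0.9032
Δ_call = N(d₁) = 0.9032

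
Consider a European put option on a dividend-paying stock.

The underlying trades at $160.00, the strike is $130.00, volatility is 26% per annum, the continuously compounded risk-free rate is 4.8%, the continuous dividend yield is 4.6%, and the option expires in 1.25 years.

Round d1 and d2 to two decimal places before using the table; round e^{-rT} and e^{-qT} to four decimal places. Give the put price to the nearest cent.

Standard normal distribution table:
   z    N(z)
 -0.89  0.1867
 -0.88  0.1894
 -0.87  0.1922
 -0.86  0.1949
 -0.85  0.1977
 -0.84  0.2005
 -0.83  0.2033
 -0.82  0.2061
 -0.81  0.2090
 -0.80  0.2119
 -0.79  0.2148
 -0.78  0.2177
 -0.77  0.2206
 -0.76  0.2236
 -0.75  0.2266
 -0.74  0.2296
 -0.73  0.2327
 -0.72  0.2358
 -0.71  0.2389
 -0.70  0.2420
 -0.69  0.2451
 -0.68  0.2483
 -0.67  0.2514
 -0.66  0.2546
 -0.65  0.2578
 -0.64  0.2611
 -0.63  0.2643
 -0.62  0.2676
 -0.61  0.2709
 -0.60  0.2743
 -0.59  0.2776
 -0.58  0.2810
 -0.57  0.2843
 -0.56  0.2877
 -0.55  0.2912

σ√T = 0.26·√1.25 = 0.2907
d₁ = [ln(160/130) + (0.048 − 0.046 + ½·0.26²)·1.25] / (σ√T) = (0.2076 + 0.0448) / 0.2907 = 0.8682 which rounds to 0.87
d₂ = 0.8682 − 0.2907 = 0.5776 which rounds to 0.58
e^(−qT) = e^(−0.046·1.25) = 0.9441;  e^(−rT) = e^(−0.048·1.25) = 0.9418
N(−d₂) = N(-0.58) = 0.2810;  N(−d₁) = N(-0.87) = 0.1922
P = 130·0.9418·0.2810 − 160·0.9441·0.1922 = 34.4040 − 29.0330 = 5.3710

$5.37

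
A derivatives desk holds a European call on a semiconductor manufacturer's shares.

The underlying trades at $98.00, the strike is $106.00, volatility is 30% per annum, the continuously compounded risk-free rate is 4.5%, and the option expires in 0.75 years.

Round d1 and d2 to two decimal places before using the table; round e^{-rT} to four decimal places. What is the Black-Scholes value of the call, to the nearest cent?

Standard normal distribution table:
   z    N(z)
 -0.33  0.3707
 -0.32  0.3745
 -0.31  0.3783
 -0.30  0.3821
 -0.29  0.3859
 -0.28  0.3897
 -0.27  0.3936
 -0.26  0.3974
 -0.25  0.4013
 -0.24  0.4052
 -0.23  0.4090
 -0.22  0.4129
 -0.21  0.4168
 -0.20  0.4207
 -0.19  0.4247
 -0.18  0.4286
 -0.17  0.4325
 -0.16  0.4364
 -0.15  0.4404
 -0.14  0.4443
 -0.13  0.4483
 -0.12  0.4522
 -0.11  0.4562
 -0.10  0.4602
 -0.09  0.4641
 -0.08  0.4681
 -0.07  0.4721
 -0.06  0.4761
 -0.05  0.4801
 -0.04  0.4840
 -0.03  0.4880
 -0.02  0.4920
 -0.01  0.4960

σ√T = 0.3 × 0.8660 = 0.2598
d₁ = [ln(98/106) + (0.045 + 0.3²/2)·0.75] / 0.2598 = [-0.0785 + 0.0675] / 0.2598 = -0.0422 ≈ -0.04
d₂ = d₁ − σ√T = -0.0422 − 0.2598 = -0.3020 ≈ -0.30
e^(−rT) = e^(−0.045·0.75) = 0.9668
C = 98·N(-0.04) − 106·0.9668·N(-0.30) = 98·0.4840 − 106·0.9668·0.3821 = 47.4320 − 39.1579 = 8.2741

$8.27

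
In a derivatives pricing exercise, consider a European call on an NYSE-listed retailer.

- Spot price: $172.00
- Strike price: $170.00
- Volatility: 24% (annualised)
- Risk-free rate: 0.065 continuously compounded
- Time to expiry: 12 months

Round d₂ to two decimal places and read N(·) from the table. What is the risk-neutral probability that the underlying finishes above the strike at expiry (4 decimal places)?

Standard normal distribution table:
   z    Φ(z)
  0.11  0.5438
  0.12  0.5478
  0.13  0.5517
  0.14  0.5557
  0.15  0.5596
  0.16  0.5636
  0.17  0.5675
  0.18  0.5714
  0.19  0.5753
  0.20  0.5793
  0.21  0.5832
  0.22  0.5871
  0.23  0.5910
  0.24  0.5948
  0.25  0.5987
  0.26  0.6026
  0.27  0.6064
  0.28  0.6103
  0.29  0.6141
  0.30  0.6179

0.5793

σ√T = 0.24·√1 = 0.2400
ln(S/K) + (r + σ²/2)T = ln(172/170) + (0.065 + 0.24²/2)·1 = 0.0117 + 0.0938 = 0.1055
d₁ = 0.1055 / 0.2400 = 0.4396 ≈ 0.44
d₂ = d₁ − σ√T = 0.4396 − 0.2400 = 0.1996 ≈ 0.20
Risk-neutral Pr[S_T > K] = N(d₂) = N(0.20) = 0.5793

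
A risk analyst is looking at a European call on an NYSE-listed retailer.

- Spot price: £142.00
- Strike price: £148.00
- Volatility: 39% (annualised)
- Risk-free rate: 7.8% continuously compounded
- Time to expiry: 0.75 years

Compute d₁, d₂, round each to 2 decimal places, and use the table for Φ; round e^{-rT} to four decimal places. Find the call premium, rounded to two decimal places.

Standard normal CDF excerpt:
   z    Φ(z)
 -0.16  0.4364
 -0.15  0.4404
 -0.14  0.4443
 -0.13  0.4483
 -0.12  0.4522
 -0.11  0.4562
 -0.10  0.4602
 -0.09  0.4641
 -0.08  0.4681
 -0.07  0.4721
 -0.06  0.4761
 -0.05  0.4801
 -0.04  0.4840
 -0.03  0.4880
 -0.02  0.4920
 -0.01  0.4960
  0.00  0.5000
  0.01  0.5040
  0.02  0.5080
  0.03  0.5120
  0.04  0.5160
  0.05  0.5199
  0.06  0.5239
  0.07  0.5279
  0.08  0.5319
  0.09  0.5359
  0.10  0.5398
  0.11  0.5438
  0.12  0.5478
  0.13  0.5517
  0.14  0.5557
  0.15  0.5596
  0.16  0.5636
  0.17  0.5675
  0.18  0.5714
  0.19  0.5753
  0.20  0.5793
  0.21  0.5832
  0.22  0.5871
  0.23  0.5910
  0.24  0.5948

£20.24

σ√T = 0.39 × 0.8660 = 0.3377
d₁ = [ln(142/148) + (0.078 + ½·0.39²)·0.75] / (σ√T) = (-0.0414 + 0.1155) / 0.3377 = 0.2195 → 0.22
d₂ = 0.2195 − 0.3377 = -0.1182 → -0.12
exp(−rT) = exp(−0.078·0.75) = 0.9432
N(d₁) = N(0.22) = 0.5871;  N(d₂) = N(-0.12) = 0.4522
C = 142·0.5871 − 148·0.9432·0.4522 = 83.3682 − 63.1242 = 20.2440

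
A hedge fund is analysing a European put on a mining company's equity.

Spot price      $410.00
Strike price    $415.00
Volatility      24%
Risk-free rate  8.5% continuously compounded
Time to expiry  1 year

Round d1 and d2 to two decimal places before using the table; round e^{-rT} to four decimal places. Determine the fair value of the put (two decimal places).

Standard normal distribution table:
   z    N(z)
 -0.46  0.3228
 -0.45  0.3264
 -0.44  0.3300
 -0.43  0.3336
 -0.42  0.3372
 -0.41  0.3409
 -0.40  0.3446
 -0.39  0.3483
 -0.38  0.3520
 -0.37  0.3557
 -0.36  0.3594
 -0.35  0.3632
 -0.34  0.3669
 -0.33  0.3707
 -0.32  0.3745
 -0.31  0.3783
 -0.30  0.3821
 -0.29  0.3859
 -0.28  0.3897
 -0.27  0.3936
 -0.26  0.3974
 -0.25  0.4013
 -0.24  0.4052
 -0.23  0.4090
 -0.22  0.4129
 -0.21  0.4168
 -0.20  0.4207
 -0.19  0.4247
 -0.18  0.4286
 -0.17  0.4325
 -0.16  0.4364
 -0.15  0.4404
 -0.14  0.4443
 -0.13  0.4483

$25.12

T = 1;  σ√T = 0.2400
d₁ = [ln(410/415) + (0.085 + 0.24²/2)·1] / 0.2400 = [-0.0121 + 0.1138] / 0.2400 = 0.4237 ≈ 0.42
d₂ = d₁ − σ√T = 0.4237 − 0.2400 = 0.1837 ≈ 0.18
exp(−rT) = exp(−0.085·1) = 0.9185
N(−d₂) = N(-0.18) = 0.4286;  N(−d₁) = N(-0.42) = 0.3372
P = 415·0.9185·0.4286 − 410·0.3372 = 163.3727 − 138.2520 = 25.1207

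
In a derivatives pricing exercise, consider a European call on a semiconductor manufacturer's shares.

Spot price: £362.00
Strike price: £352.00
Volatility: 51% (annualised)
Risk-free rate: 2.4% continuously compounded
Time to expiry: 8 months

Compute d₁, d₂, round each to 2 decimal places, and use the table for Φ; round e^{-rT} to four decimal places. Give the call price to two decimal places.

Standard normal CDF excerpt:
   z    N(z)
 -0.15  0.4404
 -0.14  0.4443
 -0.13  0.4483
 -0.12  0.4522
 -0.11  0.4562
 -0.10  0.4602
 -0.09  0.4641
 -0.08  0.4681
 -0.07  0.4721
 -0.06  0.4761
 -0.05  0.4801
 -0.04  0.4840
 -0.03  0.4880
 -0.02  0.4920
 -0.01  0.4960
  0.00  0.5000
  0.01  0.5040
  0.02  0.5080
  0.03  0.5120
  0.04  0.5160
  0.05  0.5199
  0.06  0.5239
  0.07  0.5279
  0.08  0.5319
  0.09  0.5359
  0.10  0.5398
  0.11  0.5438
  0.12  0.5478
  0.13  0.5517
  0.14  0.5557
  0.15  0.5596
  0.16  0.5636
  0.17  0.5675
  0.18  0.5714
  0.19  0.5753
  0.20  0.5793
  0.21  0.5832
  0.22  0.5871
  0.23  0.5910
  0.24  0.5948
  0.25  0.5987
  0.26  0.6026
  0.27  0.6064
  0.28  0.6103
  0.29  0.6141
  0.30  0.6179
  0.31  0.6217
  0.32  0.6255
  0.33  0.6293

σ√T = 0.51 × 0.8165 = 0.4164
d₁ = [ln(362/352) + (0.024 + 0.51²/2)·0.6667] / 0.4164 = [0.0280 + 0.1027] / 0.4164 = 0.3139 ≈ 0.31
d₂ = d₁ − σ√T = 0.3139 − 0.4164 = -0.1025 ≈ -0.10
exp(−rT) = exp(−0.024·0.6667) = 0.9841
N(d₁) = N(0.31) = 0.6217;  N(d₂) = N(-0.10) = 0.4602
C = 362·0.6217 − 352·0.9841·0.4602 = 225.0554 − 159.4148 = 65.6406

£65.64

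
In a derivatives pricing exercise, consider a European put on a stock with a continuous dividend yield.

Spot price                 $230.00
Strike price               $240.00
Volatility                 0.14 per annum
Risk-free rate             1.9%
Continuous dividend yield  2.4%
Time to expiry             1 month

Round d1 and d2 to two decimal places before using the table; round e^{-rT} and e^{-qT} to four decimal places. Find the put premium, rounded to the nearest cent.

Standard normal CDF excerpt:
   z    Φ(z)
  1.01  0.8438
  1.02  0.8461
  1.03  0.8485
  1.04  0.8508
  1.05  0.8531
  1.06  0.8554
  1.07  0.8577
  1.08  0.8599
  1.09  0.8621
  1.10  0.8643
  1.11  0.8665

T = 0.08333;  σ√T = 0.0404
d₁ = [ln(230/240) + (0.019 − 0.024 + 0.14²/2)·0.08333] / 0.0404 = [-0.0426 + 0.0004] / 0.0404 = -1.0432 ≈ -1.04
d₂ = d₁ − σ√T = -1.0432 − 0.0404 = -1.0836 ≈ -1.08
exp(−qT) = exp(−0.024·0.08333) = 0.9980;  exp(−rT) = exp(−0.019·0.08333) = 0.9984
N(−d₂) = N(1.08) = 0.8599;  N(−d₁) = N(1.04) = 0.8508
P = 240·0.9984·0.8599 − 230·0.9980·0.8508 = 206.0458 − 195.2926 = 10.7532

$10.75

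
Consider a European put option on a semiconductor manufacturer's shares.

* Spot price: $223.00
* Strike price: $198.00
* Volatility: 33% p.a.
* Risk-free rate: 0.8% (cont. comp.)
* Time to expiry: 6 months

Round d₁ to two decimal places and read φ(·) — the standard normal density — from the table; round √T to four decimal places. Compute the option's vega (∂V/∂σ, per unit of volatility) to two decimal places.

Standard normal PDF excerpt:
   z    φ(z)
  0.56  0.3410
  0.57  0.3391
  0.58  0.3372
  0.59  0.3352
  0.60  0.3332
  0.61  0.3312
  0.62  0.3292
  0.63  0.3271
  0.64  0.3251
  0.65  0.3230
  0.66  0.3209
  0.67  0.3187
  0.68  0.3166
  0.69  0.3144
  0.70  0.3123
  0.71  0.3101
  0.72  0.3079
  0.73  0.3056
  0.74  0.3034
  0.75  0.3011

51.26

σ√T = 0.33·√0.5 = 0.2333
d₁ = [ln(223/198) + (0.008 + 0.33²/2)·0.5] / 0.2333 = [0.1189 + 0.0312] / 0.2333 = 0.6434 ⇒ 0.64
√T = √0.5 = 0.7071
φ(d₁) = φ(0.64) = 0.3251
vega = S·φ(d₁)·√T = 223·0.3251·0.7071 = 51.2628
(Vega is the same for a European call and put with the same parameters.)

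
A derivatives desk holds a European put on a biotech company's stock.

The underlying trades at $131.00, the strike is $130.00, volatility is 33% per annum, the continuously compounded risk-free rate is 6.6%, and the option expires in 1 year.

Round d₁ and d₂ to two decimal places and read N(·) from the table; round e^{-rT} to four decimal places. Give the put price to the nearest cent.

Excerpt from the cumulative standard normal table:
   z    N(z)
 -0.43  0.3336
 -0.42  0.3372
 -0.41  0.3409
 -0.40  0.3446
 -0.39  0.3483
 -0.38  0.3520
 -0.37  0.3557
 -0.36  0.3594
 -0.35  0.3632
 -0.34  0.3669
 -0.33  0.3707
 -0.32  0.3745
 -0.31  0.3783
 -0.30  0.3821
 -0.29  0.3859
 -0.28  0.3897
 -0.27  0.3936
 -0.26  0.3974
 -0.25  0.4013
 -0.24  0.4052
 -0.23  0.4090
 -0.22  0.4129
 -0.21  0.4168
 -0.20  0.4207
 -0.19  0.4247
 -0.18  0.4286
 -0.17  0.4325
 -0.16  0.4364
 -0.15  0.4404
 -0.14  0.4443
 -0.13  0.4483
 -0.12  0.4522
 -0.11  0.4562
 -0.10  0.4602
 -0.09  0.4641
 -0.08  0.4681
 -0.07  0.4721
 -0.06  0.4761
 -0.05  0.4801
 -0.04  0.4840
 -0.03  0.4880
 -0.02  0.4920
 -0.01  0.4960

$12.31

σ√T = 0.33 × 1.0000 = 0.3300
d₁ = [ln(131/130) + (0.066 + 0.33²/2)·1] / 0.3300 = [0.0077 + 0.1205] / 0.3300 = 0.3882 ⇒ 0.39
d₂ = d₁ − σ√T = 0.3882 − 0.3300 = 0.0582 ⇒ 0.06
e^(−rT) = e^(−0.066·1) = 0.9361
N(−d₂) = N(-0.06) = 0.4761;  N(−d₁) = N(-0.39) = 0.3483
P = 130·0.9361·0.4761 − 131·0.3483 = 57.9380 − 45.6273 = 12.3107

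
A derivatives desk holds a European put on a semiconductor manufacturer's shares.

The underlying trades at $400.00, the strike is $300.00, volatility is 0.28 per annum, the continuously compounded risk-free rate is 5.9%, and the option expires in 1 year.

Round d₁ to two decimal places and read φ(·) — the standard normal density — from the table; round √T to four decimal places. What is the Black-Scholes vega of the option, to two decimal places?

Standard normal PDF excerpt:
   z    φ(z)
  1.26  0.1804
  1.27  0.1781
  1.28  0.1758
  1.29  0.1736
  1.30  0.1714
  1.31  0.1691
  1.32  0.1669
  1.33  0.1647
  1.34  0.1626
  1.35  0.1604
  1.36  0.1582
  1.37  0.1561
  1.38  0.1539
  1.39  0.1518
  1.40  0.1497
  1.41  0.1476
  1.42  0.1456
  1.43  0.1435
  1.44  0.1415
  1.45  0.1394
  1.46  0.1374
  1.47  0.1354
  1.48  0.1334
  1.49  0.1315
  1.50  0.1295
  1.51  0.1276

T = 1;  σ√T = 0.2800
d₁ = [ln(400/300) + (0.059 + 0.28²/2)·1] / 0.2800 = [0.2877 + 0.0982] / 0.2800 = 1.3782 which rounds to 1.38
√T = √1 = 1.0000
φ(d₁) = φ(1.38) = 0.1539
vega = S·φ(d₁)·√T = 400·0.1539·1.0000 = 61.5600

61.56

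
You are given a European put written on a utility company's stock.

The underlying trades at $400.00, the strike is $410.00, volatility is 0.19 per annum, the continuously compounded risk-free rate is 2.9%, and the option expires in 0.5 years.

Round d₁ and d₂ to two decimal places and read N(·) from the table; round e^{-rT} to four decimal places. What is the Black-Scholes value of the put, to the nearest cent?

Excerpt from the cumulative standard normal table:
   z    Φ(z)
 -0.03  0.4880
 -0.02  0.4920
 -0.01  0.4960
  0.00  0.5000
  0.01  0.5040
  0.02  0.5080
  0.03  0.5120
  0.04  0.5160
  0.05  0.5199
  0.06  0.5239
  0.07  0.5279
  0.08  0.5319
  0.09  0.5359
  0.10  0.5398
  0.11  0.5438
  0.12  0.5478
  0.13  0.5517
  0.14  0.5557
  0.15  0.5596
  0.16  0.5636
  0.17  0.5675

$22.96

σ√T = 0.19·√0.5 = 0.1344
ln(S/K) + (r + σ²/2)T = ln(400/410) + (0.029 + 0.19²/2)·0.5 = -0.0247 + 0.0235 = -0.0012
d₁ = -0.0012 / 0.1344 = -0.0087 ⇒ -0.01
d₂ = d₁ − σ√T = -0.0087 − 0.1344 = -0.1430 ⇒ -0.14
e^(−rT) = e^(−0.029·0.5) = 0.9856
P = 410·0.9856·N(0.14) − 400·N(0.01) = 410·0.9856·0.5557 − 400·0.5040 = 224.5561 − 201.6000 = 22.9561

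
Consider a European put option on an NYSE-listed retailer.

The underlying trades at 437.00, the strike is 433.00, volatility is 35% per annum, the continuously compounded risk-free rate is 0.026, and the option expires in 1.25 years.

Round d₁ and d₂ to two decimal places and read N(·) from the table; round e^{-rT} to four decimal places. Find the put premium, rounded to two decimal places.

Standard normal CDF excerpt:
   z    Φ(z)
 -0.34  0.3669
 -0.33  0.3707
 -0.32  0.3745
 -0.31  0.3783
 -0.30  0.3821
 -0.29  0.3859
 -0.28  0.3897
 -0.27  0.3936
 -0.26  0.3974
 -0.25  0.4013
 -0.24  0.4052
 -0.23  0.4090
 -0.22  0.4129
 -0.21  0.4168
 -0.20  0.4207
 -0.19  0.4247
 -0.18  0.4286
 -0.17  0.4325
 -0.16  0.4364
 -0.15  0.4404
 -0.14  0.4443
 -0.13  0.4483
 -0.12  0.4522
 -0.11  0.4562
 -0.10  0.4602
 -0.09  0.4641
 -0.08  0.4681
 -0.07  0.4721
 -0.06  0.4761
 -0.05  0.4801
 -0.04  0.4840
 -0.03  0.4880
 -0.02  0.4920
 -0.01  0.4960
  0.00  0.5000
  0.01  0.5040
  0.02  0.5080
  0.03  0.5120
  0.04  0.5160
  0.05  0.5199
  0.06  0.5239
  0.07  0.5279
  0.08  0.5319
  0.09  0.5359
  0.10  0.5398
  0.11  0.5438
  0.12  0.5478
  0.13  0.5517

57.64

T = 1.25;  σ√T = 0.3913
ln(S/K) + (r + σ²/2)T = ln(437/433) + (0.026 + 0.35²/2)·1.25 = 0.0092 + 0.1091 = 0.1183
d₁ = 0.1183 / 0.3913 = 0.3022 ⇒ 0.30
d₂ = d₁ − σ√T = 0.3022 − 0.3913 = -0.0891 ⇒ -0.09
e^(−rT) = e^(−0.026·1.25) = 0.9680
N(−d₂) = N(0.09) = 0.5359;  N(−d₁) = N(-0.30) = 0.3821
P = 433·0.9680·0.5359 − 437·0.3821 = 224.6193 − 166.9777 = 57.6416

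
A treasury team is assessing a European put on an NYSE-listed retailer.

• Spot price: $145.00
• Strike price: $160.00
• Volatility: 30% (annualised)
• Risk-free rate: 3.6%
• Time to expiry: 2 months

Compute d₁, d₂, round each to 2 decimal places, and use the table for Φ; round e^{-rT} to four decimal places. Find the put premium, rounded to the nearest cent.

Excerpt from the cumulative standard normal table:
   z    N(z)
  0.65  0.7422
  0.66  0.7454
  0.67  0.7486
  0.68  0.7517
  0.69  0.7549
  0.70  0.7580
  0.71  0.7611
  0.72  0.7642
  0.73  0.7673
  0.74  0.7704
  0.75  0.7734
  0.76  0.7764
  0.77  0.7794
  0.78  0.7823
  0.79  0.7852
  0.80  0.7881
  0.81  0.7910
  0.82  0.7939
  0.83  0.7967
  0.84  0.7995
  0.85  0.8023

$16.80

σ√T = 0.3·√0.1667 = 0.1225
d₁ = [ln(145/160) + (0.036 + 0.3²/2)·0.1667] / 0.1225 = [-0.0984 + 0.0135] / 0.1225 = -0.6935 ⇒ -0.69
d₂ = d₁ − σ√T = -0.6935 − 0.1225 = -0.8160 ⇒ -0.82
e^(−rT) = e^(−0.036·0.1667) = 0.9940
N(−d₂) = N(0.82) = 0.7939;  N(−d₁) = N(0.69) = 0.7549
P = 160·0.9940·0.7939 − 145·0.7549 = 126.2619 − 109.4605 = 16.8014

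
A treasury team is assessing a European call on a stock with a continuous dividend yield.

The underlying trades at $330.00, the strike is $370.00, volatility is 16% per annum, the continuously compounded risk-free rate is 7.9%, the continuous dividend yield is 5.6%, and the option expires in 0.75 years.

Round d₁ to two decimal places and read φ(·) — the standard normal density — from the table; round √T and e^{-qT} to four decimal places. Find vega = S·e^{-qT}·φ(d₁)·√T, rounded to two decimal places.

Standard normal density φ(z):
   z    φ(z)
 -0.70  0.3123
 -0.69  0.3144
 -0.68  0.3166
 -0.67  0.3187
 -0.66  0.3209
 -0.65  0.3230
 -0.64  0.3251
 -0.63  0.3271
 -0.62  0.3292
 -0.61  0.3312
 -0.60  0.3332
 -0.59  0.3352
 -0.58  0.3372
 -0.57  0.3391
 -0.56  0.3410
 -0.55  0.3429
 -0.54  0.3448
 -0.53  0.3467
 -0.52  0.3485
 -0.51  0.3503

σ√T = 0.16 × 0.8660 = 0.1386
d₁ = [ln(330/370) + (0.079 − 0.056 + 0.16²/2)·0.75] / 0.1386 = [-0.1144 + 0.0268] / 0.1386 = -0.6319 → -0.63
√T = √0.75 = 0.8660
φ(d₁) = φ(-0.63) = 0.3271
exp(−qT) = exp(−0.056·0.75) = 0.9589
vega = S·exp(−qT)·φ(d₁)·√T = 330·0.9589·0.3271·0.8660 = 89.6367

89.64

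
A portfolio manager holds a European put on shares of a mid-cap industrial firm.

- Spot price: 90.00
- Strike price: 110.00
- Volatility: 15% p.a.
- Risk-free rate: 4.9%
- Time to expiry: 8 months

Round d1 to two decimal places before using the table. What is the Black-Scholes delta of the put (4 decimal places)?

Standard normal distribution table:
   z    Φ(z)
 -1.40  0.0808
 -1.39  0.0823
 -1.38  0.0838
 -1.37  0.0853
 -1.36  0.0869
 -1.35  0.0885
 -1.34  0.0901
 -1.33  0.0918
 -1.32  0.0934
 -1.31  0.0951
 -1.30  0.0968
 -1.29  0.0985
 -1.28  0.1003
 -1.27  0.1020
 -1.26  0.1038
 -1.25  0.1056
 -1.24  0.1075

-0.9049

σ√T = 0.15·√0.6667 = 0.1225
d₁ = [ln(90/110) + (0.049 + ½·0.15²)·0.6667] / (σ√T) = (-0.2007 + 0.0402) / 0.1225 = -1.3105 ⇒ -1.31
N(d₁) = N(-1.31) = 0.0951
Δ_put = N(d₁) − 1 = 0.0951 − 1 = -0.9049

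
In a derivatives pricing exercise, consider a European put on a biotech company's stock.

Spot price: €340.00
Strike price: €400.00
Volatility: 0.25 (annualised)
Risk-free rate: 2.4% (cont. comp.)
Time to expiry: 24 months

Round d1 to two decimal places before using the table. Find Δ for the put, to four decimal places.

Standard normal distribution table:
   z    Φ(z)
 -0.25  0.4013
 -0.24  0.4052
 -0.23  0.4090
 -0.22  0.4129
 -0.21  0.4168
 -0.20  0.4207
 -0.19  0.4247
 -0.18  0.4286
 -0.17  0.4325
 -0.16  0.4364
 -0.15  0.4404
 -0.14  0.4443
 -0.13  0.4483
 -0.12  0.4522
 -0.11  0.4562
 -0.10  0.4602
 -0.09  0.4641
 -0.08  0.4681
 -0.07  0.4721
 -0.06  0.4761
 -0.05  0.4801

T = 2;  σ√T = 0.3536
d₁ = [ln(340/400) + (0.024 + ½·0.25²)·2] / (σ√T) = (-0.1625 + 0.1105) / 0.3536 = -0.1471 ⇒ -0.15
N(d₁) = N(-0.15) = 0.4404
Δ_put = N(d₁) − 1 = 0.4404 − 1 = -0.5596

-0.5596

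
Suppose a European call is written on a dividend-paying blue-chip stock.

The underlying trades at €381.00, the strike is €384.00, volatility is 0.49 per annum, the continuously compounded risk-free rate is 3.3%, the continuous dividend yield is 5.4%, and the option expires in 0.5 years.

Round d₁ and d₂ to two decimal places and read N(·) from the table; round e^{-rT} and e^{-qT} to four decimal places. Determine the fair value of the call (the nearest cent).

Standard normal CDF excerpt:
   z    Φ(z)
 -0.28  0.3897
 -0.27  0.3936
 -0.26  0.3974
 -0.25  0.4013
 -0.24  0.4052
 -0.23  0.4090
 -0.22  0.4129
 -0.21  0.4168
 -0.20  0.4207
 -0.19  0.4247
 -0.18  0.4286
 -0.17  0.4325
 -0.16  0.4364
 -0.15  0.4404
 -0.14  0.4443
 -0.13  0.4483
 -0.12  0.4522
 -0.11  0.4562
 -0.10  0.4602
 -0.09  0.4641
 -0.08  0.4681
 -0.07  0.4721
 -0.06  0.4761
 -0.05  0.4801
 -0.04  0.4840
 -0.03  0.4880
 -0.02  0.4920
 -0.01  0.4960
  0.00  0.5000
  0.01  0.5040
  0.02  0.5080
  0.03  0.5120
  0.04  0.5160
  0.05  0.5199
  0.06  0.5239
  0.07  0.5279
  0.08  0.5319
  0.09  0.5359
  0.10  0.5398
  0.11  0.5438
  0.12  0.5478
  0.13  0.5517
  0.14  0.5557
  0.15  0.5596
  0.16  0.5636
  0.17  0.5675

T = 0.5;  σ√T = 0.3465
d₁ = [ln(381/384) + (0.033 − 0.054 + 0.49²/2)·0.5] / 0.3465 = [-0.0078 + 0.0495] / 0.3465 = 0.1203 ⇒ 0.12
d₂ = d₁ − σ√T = 0.1203 − 0.3465 = -0.2262 ⇒ -0.23
e^(−qT) = e^(−0.054·0.5) = 0.9734;  e^(−rT) = e^(−0.033·0.5) = 0.9836
N(d₁) = N(0.12) = 0.5478;  N(d₂) = N(-0.23) = 0.4090
C = 381·0.9734·0.5478 − 384·0.9836·0.4090 = 203.1601 − 154.4803 = 48.6798

€48.68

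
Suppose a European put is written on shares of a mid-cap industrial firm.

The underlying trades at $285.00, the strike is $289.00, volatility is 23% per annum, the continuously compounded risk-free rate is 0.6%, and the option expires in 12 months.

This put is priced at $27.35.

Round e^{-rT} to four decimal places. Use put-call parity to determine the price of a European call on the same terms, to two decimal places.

$25.08

e^(−rT) = e^(−0.006·1) = 0.9940
Put-call parity: C − P = S − K·e^(−rT) = 285 − 289·0.9940 = 285 − 287.2660 = -2.2660
C = P + (C − P) = 27.35 + (-2.2660) = 25.0840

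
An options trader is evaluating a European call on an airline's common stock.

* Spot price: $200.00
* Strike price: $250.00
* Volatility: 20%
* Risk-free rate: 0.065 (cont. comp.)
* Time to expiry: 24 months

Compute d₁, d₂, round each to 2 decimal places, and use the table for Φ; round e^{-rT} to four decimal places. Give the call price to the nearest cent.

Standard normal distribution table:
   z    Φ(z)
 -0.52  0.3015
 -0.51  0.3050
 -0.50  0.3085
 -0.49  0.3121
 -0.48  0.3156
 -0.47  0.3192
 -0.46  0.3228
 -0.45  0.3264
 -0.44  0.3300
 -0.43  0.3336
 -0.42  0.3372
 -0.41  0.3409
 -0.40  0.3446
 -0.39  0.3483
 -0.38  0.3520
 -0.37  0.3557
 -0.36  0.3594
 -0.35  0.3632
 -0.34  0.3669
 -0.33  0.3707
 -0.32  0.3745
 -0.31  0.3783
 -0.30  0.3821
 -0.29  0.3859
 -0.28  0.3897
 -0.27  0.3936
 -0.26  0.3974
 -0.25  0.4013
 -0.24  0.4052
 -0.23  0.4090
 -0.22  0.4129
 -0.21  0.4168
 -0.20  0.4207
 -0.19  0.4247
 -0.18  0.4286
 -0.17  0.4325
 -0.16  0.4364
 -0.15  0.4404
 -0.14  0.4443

σ√T = 0.2 × 1.4142 = 0.2828
d₁ = [ln(200/250) + (0.065 + 0.2²/2)·2] / 0.2828 = [-0.2231 + 0.1700] / 0.2828 = -0.1879 → -0.19
d₂ = d₁ − σ√T = -0.1879 − 0.2828 = -0.4707 → -0.47
e^(−rT) = e^(−0.065·2) = 0.8781
N(d₁) = N(-0.19) = 0.4247;  N(d₂) = N(-0.47) = 0.3192
C = 200·0.4247 − 250·0.8781·0.3192 = 84.9400 − 70.0724 = 14.8676

$14.87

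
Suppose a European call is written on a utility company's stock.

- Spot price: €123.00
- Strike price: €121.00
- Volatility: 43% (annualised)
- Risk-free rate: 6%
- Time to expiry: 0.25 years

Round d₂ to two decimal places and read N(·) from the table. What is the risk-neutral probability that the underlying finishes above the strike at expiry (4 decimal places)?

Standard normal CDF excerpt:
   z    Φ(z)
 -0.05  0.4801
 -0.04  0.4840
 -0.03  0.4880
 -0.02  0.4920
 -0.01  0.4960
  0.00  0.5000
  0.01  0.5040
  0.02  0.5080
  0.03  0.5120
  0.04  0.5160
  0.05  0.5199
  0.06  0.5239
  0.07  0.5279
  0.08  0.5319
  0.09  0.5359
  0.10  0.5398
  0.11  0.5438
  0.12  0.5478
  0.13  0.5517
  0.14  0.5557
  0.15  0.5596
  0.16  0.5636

σ√T = 0.43·√0.25 = 0.2150
d₁ = [ln(123/121) + (0.06 + 0.43²/2)·0.25] / 0.2150 = [0.0164 + 0.0381] / 0.2150 = 0.2535 ≈ 0.25
d₂ = d₁ − σ√T = 0.2535 − 0.2150 = 0.0385 ≈ 0.04
Risk-neutral Pr[S_T > K] = N(d₂) = N(0.04) = 0.5160

0.5160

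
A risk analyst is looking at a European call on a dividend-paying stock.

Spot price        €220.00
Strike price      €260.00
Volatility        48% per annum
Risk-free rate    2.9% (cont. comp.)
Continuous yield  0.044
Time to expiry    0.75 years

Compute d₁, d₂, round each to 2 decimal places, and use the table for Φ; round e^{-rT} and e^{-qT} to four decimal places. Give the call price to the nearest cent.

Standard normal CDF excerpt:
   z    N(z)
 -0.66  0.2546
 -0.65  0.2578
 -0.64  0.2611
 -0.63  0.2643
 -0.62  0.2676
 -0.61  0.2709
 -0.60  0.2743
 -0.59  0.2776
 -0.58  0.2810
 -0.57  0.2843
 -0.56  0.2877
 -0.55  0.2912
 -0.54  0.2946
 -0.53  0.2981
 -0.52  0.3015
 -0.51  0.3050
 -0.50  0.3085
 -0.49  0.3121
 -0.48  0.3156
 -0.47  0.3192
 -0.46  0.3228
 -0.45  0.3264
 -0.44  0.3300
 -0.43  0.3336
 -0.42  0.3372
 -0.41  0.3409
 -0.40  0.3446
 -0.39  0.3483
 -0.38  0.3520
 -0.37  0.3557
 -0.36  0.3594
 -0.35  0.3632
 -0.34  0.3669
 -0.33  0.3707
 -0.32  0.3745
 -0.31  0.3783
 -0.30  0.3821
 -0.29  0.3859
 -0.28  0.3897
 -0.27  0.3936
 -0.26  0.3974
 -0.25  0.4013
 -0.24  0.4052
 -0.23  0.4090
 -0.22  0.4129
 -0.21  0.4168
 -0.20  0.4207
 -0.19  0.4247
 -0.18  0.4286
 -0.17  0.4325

€21.46

T = 0.75;  σ√T = 0.4157
d₁ = [ln(220/260) + (0.029 − 0.044 + ½·0.48²)·0.75] / (σ√T) = (-0.1671 + 0.0751) / 0.4157 = -0.2211 which rounds to -0.22
d₂ = -0.2211 − 0.4157 = -0.6368 which rounds to -0.64
exp(−qT) = exp(−0.044·0.75) = 0.9675;  exp(−rT) = exp(−0.029·0.75) = 0.9785
N(d₁) = N(-0.22) = 0.4129;  N(d₂) = N(-0.64) = 0.2611
C = 220·0.9675·0.4129 − 260·0.9785·0.2611 = 87.8858 − 66.4265 = 21.4593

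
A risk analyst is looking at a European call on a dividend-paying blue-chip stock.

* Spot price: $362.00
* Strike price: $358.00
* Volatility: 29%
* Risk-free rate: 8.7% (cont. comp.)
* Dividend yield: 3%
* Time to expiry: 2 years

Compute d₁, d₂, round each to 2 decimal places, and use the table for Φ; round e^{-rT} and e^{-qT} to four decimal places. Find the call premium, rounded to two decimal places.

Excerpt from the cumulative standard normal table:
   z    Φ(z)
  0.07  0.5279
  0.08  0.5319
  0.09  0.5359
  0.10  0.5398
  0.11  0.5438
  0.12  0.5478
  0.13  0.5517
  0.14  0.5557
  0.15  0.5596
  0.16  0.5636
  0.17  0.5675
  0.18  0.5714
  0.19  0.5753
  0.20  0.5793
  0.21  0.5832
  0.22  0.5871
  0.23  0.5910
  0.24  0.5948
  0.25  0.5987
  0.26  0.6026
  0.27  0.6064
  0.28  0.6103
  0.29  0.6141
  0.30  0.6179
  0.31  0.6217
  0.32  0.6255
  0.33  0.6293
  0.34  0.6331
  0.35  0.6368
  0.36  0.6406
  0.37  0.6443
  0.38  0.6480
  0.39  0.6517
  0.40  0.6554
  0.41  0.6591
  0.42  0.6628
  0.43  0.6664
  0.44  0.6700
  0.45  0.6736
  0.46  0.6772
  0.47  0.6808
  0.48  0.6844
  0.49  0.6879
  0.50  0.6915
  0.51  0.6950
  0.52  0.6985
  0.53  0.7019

$74.56

σ√T = 0.29 × 1.4142 = 0.4101
ln(S/K) + (r − q + σ²/2)T = ln(362/358) + (0.087 − 0.03 + 0.29²/2)·2 = 0.0111 + 0.1981 = 0.2092
d₁ = 0.2092 / 0.4101 = 0.5101 ⇒ 0.51
d₂ = d₁ − σ√T = 0.5101 − 0.4101 = 0.1000 ⇒ 0.10
e^(−qT) = e^(−0.03·2) = 0.9418;  e^(−rT) = e^(−0.087·2) = 0.8403
N(d₁) = N(0.51) = 0.6950;  N(d₂) = N(0.10) = 0.5398
C = 362·0.9418·0.6950 − 358·0.8403·0.5398 = 236.9475 − 162.3866 = 74.5608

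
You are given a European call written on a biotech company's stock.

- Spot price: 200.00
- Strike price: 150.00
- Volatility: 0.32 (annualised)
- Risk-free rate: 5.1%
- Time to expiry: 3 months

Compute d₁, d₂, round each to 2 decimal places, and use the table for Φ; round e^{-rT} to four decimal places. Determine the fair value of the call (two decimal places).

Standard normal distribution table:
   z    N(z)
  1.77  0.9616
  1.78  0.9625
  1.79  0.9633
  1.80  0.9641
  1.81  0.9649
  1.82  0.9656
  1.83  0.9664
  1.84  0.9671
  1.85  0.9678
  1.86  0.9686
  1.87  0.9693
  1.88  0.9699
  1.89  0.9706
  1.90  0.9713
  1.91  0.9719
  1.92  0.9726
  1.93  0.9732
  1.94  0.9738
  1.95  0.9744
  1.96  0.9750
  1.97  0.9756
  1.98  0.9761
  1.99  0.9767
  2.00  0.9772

52.22

T = 0.25;  σ√T = 0.1600
d₁ = [ln(200/150) + (0.051 + 0.32²/2)·0.25] / 0.1600 = [0.2877 + 0.0255] / 0.1600 = 1.9577 → 1.96
d₂ = d₁ − σ√T = 1.9577 − 0.1600 = 1.7977 → 1.80
exp(−rT) = exp(−0.051·0.25) = 0.9873
C = 200·N(1.96) − 150·0.9873·N(1.80) = 200·0.9750 − 150·0.9873·0.9641 = 195.0000 − 142.7784 = 52.2216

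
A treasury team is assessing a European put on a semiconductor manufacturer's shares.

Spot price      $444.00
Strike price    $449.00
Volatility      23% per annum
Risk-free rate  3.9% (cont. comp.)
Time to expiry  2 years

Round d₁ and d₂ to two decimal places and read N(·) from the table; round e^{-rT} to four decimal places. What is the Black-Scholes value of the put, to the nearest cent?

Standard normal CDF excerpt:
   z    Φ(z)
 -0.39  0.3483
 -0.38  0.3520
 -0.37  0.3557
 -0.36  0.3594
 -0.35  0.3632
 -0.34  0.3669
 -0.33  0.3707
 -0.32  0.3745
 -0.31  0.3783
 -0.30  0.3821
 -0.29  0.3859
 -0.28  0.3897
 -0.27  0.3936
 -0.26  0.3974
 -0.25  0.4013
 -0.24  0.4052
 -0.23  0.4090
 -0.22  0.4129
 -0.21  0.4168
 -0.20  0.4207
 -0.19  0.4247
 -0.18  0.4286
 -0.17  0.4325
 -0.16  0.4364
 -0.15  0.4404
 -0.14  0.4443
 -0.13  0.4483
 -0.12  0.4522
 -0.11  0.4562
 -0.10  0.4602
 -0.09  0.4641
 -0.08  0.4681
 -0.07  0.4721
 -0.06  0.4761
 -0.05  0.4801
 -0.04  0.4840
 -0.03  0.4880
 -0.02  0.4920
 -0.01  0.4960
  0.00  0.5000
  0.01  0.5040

σ√T = 0.23 × 1.4142 = 0.3253
d₁ = [ln(444/449) + (0.039 + 0.23²/2)·2] / 0.3253 = [-0.0112 + 0.1309] / 0.3253 = 0.3680 ⇒ 0.37
d₂ = d₁ − σ√T = 0.3680 − 0.3253 = 0.0427 ⇒ 0.04
exp(−rT) = exp(−0.039·2) = 0.9250
P = 449·0.9250·N(-0.04) − 444·N(-0.37) = 449·0.9250·0.4840 − 444·0.3557 = 201.0173 − 157.9308 = 43.0865

$43.09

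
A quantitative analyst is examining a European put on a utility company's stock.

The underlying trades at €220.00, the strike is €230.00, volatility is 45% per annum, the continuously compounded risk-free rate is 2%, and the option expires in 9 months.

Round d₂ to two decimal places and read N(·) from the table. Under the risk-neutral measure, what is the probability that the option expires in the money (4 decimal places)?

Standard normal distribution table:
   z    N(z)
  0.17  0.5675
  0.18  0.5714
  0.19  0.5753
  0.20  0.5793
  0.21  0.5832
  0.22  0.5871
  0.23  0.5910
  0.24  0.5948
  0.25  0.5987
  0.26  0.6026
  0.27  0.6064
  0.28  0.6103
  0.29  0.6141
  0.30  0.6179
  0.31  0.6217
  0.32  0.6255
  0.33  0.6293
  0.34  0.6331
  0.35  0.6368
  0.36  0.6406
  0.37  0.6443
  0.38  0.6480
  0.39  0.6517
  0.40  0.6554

T = 0.75;  σ√T = 0.3897
d₁ = [ln(220/230) + (0.02 + ½·0.45²)·0.75] / (σ√T) = (-0.0445 + 0.0909) / 0.3897 = 0.1193 ⇒ 0.12
d₂ = 0.1193 − 0.3897 = -0.2704 ⇒ -0.27
Risk-neutral Pr[S_T < K] = N(−d₂) = N(0.27) = 0.6064

0.6064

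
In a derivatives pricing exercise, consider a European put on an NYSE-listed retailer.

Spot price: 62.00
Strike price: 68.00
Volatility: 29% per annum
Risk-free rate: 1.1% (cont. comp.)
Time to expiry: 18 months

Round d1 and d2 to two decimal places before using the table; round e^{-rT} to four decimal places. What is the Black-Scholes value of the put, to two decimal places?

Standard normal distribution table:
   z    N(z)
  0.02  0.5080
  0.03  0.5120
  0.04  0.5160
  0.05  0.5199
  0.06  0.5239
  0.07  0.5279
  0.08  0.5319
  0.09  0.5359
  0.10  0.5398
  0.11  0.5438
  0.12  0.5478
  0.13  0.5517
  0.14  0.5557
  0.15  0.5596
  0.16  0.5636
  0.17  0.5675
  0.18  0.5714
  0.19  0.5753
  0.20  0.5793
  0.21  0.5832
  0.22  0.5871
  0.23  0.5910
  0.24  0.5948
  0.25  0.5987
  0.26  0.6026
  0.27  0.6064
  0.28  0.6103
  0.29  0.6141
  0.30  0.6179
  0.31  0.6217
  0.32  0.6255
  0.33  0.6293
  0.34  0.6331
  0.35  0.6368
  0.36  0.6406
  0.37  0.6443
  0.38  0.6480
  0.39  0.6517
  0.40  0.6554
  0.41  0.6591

T = 1.5;  σ√T = 0.3552
ln(S/K) + (r + σ²/2)T = ln(62/68) + (0.011 + 0.29²/2)·1.5 = -0.0924 + 0.0796 = -0.0128
d₁ = -0.0128 / 0.3552 = -0.0360 ⇒ -0.04
d₂ = d₁ − σ√T = -0.0360 − 0.3552 = -0.3912 ⇒ -0.39
e^(−rT) = e^(−0.011·1.5) = 0.9836
P = 68·0.9836·N(0.39) − 62·N(0.04) = 68·0.9836·0.6517 − 62·0.5160 = 43.5888 − 31.9920 = 11.5968

11.60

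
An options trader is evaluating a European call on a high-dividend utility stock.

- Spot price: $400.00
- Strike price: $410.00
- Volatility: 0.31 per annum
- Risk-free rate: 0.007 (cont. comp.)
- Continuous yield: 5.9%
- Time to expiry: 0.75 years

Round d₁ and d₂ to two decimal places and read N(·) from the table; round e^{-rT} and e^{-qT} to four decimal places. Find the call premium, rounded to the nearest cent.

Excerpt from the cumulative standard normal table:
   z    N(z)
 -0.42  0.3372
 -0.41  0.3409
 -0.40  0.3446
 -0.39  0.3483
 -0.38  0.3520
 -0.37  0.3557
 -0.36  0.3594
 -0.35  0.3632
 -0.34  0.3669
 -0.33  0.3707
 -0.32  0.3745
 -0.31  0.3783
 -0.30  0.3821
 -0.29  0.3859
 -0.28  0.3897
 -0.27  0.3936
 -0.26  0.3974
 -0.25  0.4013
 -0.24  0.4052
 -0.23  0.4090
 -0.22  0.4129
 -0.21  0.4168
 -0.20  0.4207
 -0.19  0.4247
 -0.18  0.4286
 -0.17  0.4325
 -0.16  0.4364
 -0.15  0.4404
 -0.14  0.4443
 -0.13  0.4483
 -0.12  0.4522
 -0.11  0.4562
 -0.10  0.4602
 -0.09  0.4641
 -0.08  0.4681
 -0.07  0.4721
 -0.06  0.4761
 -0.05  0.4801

$31.03

σ√T = 0.31 × 0.8660 = 0.2685
d₁ = [ln(400/410) + (0.007 − 0.059 + ½·0.31²)·0.75] / (σ√T) = (-0.0247 − 0.0030) / 0.2685 = -0.1030 ⇒ -0.10
d₂ = -0.1030 − 0.2685 = -0.3715 ⇒ -0.37
e^(−qT) = e^(−0.059·0.75) = 0.9567;  e^(−rT) = e^(−0.007·0.75) = 0.9948
N(d₁) = N(-0.10) = 0.4602;  N(d₂) = N(-0.37) = 0.3557
C = 400·0.9567·0.4602 − 410·0.9948·0.3557 = 176.1093 − 145.0786 = 31.0307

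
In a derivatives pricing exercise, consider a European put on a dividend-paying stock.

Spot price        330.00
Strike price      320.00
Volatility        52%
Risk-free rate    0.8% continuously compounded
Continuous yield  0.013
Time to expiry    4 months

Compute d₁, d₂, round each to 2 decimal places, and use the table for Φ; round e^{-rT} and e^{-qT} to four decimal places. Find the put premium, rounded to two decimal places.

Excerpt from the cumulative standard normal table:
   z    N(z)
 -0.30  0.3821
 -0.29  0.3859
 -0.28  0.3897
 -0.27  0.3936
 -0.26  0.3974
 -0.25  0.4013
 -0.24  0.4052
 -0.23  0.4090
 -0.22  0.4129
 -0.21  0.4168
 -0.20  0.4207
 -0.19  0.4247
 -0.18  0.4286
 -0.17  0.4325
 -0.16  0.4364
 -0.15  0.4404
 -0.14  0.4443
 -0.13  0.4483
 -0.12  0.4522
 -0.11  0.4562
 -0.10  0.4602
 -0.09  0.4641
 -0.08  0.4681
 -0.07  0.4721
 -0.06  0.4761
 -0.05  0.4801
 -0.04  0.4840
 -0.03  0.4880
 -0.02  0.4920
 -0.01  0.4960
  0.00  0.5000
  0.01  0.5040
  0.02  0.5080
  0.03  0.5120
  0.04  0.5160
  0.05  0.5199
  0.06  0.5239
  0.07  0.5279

σ√T = 0.52·√0.3333 = 0.3002
d₁ = [ln(330/320) + (0.008 − 0.013 + 0.52²/2)·0.3333] / 0.3002 = [0.0308 + 0.0434] / 0.3002 = 0.2471 which rounds to 0.25
d₂ = d₁ − σ√T = 0.2471 − 0.3002 = -0.0532 which rounds to -0.05
e^(−qT) = e^(−0.013·0.3333) = 0.9957;  e^(−rT) = e^(−0.008·0.3333) = 0.9973
P = 320·0.9973·N(0.05) − 330·0.9957·N(-0.25) = 320·0.9973·0.5199 − 330·0.9957·0.4013 = 165.9188 − 131.8596 = 34.0593

34.06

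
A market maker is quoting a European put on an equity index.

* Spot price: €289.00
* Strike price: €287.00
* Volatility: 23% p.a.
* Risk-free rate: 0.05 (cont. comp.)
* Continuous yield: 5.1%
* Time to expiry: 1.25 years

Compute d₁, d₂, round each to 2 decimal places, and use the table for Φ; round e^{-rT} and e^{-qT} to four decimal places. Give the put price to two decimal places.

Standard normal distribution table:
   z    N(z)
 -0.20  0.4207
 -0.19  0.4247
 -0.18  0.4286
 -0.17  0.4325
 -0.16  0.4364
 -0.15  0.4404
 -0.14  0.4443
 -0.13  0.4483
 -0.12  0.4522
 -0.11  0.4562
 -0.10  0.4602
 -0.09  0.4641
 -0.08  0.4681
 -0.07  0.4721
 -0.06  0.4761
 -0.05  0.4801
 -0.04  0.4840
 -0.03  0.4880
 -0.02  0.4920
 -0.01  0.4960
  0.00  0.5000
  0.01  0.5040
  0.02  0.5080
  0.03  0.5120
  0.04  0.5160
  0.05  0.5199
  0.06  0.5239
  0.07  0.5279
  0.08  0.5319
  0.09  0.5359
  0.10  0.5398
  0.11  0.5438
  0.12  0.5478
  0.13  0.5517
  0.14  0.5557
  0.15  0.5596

€27.20

σ√T = 0.23·√1.25 = 0.2571
d₁ = [ln(289/287) + (0.05 − 0.051 + 0.23²/2)·1.25] / 0.2571 = [0.0069 + 0.0318] / 0.2571 = 0.1507 → 0.15
d₂ = d₁ − σ√T = 0.1507 − 0.2571 = -0.1064 → -0.11
e^(−qT) = e^(−0.051·1.25) = 0.9382;  e^(−rT) = e^(−0.05·1.25) = 0.9394
N(−d₂) = N(0.11) = 0.5438;  N(−d₁) = N(-0.15) = 0.4404
P = 287·0.9394·0.5438 − 289·0.9382·0.4404 = 146.6127 − 119.4100 = 27.2028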